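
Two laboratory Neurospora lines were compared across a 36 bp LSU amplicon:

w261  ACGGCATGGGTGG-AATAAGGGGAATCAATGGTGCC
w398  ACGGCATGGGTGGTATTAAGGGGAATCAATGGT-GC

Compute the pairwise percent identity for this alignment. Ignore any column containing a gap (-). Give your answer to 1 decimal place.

94.1%

Excluding the 2 gap columns leaves 34 comparable sites.
The sequences differ at positions 16 (A/T), 35 (C/G).
32 of the 34 comparable sites match, so the percent identity is 32/34 × 100 = 94.1%.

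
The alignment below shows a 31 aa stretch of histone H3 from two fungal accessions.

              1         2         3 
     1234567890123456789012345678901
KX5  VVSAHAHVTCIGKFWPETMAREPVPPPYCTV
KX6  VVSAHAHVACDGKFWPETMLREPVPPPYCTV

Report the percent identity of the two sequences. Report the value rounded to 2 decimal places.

The sequences differ at positions 9 (T/A), 11 (I/D), 20 (A/L).
28 of the 31 sites match, so the percent identity is 28/31 × 100 = 90.32%.

90.32%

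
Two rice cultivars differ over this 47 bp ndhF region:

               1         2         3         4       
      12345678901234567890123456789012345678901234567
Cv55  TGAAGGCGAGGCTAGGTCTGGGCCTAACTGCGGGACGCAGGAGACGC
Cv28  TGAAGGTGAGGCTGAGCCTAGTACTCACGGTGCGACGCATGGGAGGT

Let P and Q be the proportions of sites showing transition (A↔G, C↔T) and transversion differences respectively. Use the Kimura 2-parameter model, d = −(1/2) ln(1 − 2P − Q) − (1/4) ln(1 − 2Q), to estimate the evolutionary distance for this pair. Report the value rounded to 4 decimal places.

The sequences differ at positions 7 (C/T, transition), 14 (A/G, transition), 15 (G/A, transition), 17 (T/C, transition), 20 (G/A, transition), 22 (G/T, transversion), 23 (C/A, transversion), 26 (A/C, transversion), 29 (T/G, transversion), 31 (C/T, transition), 33 (G/C, transversion), 40 (G/T, transversion), 42 (A/G, transition), 45 (C/G, transversion), 47 (C/T, transition).
Of the 15 differences, 8 transitions and 7 transversions over 47 sites: P = 8/47 = 0.170213, Q = 7/47 = 0.148936.
d = −0.5·ln(0.510638) − 0.25·ln(0.702128) = −0.5·(-0.672094) − 0.25·(-0.353640) = 0.4245.

0.4245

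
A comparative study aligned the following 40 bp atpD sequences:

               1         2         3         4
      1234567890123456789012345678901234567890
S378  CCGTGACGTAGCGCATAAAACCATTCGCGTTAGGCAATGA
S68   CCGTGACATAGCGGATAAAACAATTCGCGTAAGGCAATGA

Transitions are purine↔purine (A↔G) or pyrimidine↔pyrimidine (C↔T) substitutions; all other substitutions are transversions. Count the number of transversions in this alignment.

3

Differing sites — 8:G/A (Ti); 14:C/G (Tv); 22:C/A (Tv); 31:T/A (Tv).
Of the 4 differences, 1 transition and 3 transversions, so the answer is 3.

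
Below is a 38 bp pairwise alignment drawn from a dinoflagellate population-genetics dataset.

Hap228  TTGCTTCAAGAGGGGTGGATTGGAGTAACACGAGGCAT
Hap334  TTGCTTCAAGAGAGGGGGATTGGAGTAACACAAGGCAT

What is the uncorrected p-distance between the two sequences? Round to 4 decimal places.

Mismatches occur at site 13 (G↔A), site 16 (T↔G), site 32 (G↔A).
There are 3 differences over 38 sites, so p = 3/38 = 0.0789.

0.0789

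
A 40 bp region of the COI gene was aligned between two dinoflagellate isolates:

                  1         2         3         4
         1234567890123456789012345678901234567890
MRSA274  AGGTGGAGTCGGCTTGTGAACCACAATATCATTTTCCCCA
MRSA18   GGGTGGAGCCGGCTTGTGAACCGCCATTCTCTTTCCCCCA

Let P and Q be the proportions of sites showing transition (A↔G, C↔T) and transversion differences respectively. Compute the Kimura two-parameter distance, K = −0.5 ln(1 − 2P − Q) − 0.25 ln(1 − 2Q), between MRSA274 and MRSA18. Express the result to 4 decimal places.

0.2756

The sequences differ at positions 1 (A/G, transition), 9 (T/C, transition), 23 (A/G, transition), 25 (A/C, transversion), 28 (A/T, transversion), 29 (T/C, transition), 30 (C/T, transition), 31 (A/C, transversion), 35 (T/C, transition).
Of the 9 differences, 6 transitions and 3 transversions over 40 sites: P = 6/40 = 0.150000, Q = 3/40 = 0.075000.
d = −0.5·ln(0.625000) − 0.25·ln(0.850000) = −0.5·(-0.470004) − 0.25·(-0.162519) = 0.2756.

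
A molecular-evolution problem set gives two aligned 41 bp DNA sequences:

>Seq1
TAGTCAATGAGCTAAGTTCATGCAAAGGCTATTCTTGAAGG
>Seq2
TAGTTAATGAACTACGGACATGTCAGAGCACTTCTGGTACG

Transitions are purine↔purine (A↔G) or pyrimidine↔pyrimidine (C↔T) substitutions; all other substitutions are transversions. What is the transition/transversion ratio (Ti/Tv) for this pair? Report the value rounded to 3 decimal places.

0.556

Mismatches occur at site 5 (C→T, transition), site 11 (G→A, transition), site 15 (A→C, transversion), site 17 (T→G, transversion), site 18 (T→A, transversion), site 23 (C→T, transition), site 24 (A→C, transversion), site 26 (A→G, transition), site 27 (G→A, transition), site 30 (T→A, transversion), site 31 (A→C, transversion), site 36 (T→G, transversion), site 38 (A→T, transversion), site 40 (G→C, transversion).
Of the 14 differences, 5 transitions and 9 transversions, so Ti/Tv = 5/9 = 0.556.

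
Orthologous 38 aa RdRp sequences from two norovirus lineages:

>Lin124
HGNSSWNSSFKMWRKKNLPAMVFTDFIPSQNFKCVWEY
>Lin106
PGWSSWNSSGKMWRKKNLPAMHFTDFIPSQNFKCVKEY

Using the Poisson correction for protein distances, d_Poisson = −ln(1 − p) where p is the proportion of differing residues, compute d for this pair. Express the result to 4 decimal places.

0.1411

The sequences differ at positions 1 (H/P), 3 (N/W), 10 (F/G), 22 (V/H), 36 (W/K).
p = 5/38 = 0.131579.
d = −ln(1 − 0.131579) = −ln(0.868421) = 0.1411.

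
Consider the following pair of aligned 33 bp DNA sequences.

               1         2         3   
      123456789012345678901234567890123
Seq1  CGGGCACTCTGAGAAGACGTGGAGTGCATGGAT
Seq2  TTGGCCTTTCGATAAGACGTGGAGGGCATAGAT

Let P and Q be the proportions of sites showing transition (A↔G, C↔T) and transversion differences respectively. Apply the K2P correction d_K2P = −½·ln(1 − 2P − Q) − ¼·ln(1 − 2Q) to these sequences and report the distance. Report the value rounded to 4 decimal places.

The sequences differ at positions 1 (C/T, transition), 2 (G/T, transversion), 6 (A/C, transversion), 7 (C/T, transition), 9 (C/T, transition), 10 (T/C, transition), 13 (G/T, transversion), 25 (T/G, transversion), 30 (G/A, transition).
Of the 9 differences, 5 transitions and 4 transversions over 33 sites: P = 5/33 = 0.151515, Q = 4/33 = 0.121212.
d = −0.5·ln(0.575758) − 0.25·ln(0.757576) = −0.5·(-0.552068) − 0.25·(-0.277631) = 0.3454.

0.3454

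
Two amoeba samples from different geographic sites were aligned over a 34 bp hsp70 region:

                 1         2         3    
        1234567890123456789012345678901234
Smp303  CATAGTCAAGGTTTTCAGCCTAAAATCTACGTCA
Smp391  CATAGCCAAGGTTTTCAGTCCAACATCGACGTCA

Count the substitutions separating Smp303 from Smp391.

The sequences differ at positions 6 (T/C), 19 (C/T), 21 (T/C), 24 (A/C), 28 (T/G).
That gives 5 mismatches out of 34 aligned sites, so the Hamming distance is 5.

5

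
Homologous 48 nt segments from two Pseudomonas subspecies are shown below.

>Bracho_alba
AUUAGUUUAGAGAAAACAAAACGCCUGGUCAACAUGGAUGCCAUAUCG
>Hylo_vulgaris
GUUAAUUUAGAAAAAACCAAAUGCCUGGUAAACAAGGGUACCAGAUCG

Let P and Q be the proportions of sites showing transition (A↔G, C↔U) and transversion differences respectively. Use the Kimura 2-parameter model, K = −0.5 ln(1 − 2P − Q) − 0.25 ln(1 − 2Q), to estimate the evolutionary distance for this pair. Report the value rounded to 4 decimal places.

Differing sites — 1:A/G (Ti); 5:G/A (Ti); 12:G/A (Ti); 18:A/C (Tv); 22:C/U (Ti); 30:C/A (Tv); 35:U/A (Tv); 38:A/G (Ti); 40:G/A (Ti); 44:U/G (Tv).
Of the 10 differences, 6 transitions and 4 transversions over 48 sites: P = 6/48 = 0.125000, Q = 4/48 = 0.083333.
d = −0.5·ln(0.666667) − 0.25·ln(0.833334) = −0.5·(-0.405465) − 0.25·(-0.182321) = 0.2483.

0.2483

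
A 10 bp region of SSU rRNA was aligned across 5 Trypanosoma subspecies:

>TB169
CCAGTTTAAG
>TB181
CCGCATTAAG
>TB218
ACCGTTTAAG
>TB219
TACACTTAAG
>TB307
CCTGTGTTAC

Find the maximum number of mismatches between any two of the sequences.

Pairwise Hamming distances:
  TB169 vs TB181: 3
  TB169 vs TB218: 2
  TB169 vs TB219: 5
  TB169 vs TB307: 4
  TB181 vs TB218: 4
  TB181 vs TB219: 5
  TB181 vs TB307: 6
  TB218 vs TB219: 4
  TB218 vs TB307: 5
  TB219 vs TB307: 8
The largest is 8, between TB219 and TB307.

8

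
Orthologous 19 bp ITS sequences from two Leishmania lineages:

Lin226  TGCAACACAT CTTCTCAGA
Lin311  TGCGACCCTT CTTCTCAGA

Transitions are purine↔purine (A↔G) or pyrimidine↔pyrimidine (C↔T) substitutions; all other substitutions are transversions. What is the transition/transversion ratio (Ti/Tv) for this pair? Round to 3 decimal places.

0.500

The sequences differ at positions 4 (A/G, transition), 7 (A/C, transversion), 9 (A/T, transversion).
Of the 3 differences, 1 transition and 2 transversions, so Ti/Tv = 1/2 = 0.500.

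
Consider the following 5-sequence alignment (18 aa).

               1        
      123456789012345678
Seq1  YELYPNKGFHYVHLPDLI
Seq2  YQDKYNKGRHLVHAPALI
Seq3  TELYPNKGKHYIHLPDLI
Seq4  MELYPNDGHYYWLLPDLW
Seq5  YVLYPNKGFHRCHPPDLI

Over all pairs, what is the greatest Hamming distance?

Pairwise Hamming distances:
  Seq1 vs Seq2: 8
  Seq1 vs Seq3: 3
  Seq1 vs Seq4: 7
  Seq1 vs Seq5: 4
  Seq2 vs Seq3: 10
  Seq2 vs Seq4: 14
  Seq2 vs Seq5: 9
  Seq3 vs Seq4: 7
  Seq3 vs Seq5: 6
  Seq4 vs Seq5: 10
The largest is 14, between Seq2 and Seq4.

14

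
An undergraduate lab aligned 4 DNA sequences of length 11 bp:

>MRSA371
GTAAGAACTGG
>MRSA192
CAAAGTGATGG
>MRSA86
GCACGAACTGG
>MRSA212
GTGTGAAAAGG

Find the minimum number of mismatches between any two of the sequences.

2

Pairwise Hamming distances:
  MRSA371 vs MRSA192: 5
  MRSA371 vs MRSA86: 2
  MRSA371 vs MRSA212: 4
  MRSA192 vs MRSA86: 6
  MRSA192 vs MRSA212: 7
  MRSA86 vs MRSA212: 5
The smallest is 2, between MRSA371 and MRSA86.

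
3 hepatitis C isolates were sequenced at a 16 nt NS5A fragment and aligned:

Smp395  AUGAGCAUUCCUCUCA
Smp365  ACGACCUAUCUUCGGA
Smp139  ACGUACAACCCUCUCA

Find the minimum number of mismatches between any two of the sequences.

Pairwise Hamming distances:
  Smp395 vs Smp365: 7
  Smp395 vs Smp139: 5
  Smp365 vs Smp139: 7
The smallest is 5, between Smp395 and Smp139.

5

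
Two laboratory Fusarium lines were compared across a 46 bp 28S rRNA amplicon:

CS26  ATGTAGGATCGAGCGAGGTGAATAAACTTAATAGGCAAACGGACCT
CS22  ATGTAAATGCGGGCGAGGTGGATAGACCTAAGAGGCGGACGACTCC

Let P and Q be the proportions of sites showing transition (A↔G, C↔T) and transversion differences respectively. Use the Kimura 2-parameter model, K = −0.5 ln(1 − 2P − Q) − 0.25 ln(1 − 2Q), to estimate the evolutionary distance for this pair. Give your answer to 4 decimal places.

The sequences differ at positions 6 (G/A, transition), 7 (G/A, transition), 8 (A/T, transversion), 9 (T/G, transversion), 12 (A/G, transition), 21 (A/G, transition), 25 (A/G, transition), 28 (T/C, transition), 32 (T/G, transversion), 37 (A/G, transition), 38 (A/G, transition), 42 (G/A, transition), 43 (A/C, transversion), 44 (C/T, transition), 46 (T/C, transition).
Of the 15 differences, 11 transitions and 4 transversions over 46 sites: P = 11/46 = 0.239130, Q = 4/46 = 0.086957.
d = −0.5·ln(0.434783) − 0.25·ln(0.826086) = −0.5·(-0.832908) − 0.25·(-0.191056) = 0.4642.

0.4642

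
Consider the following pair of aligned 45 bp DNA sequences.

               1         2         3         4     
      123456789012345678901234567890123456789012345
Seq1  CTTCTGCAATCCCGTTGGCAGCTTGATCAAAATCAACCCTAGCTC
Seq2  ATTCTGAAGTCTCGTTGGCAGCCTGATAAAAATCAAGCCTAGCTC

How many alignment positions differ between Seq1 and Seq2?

Mismatches occur at site 1 (C↔A), site 7 (C↔A), site 9 (A↔G), site 12 (C↔T), site 23 (T↔C), site 28 (C↔A), site 37 (C↔G).
That gives 7 mismatches out of 45 aligned sites, so the Hamming distance is 7.

7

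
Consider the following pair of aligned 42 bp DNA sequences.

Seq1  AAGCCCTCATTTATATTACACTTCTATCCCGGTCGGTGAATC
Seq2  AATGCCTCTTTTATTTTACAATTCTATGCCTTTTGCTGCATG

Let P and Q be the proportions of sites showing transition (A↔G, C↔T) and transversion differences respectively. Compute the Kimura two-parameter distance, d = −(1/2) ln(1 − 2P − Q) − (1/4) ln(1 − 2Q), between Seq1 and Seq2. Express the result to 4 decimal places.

0.3707

Differing sites — 3:G/T (Tv); 4:C/G (Tv); 9:A/T (Tv); 15:A/T (Tv); 21:C/A (Tv); 28:C/G (Tv); 31:G/T (Tv); 32:G/T (Tv); 34:C/T (Ti); 36:G/C (Tv); 39:A/C (Tv); 42:C/G (Tv).
Of the 12 differences, 1 transition and 11 transversions over 42 sites: P = 1/42 = 0.023810, Q = 11/42 = 0.261905.
d = −0.5·ln(0.690475) − 0.25·ln(0.476190) = −0.5·(-0.370376) − 0.25·(-0.741938) = 0.3707.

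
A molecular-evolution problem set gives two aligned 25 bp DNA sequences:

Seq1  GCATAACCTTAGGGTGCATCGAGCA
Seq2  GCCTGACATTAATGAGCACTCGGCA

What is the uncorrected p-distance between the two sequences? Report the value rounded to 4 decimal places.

The sequences differ at positions 3 (A/C), 5 (A/G), 8 (C/A), 12 (G/A), 13 (G/T), 15 (T/A), 19 (T/C), 20 (C/T), 21 (G/C), 22 (A/G).
There are 10 differences over 25 sites, so p = 10/25 = 0.4000.

0.4000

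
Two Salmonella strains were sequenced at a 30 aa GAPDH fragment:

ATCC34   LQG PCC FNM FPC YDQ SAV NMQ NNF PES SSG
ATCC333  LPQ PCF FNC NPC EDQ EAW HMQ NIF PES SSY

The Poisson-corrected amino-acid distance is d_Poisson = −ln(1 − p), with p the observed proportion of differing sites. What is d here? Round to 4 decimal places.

0.4568

Differing sites — 2:Q/P; 3:G/Q; 6:C/F; 9:M/C; 10:F/N; 13:Y/E; 16:S/E; 18:V/W; 19:N/H; 23:N/I; 30:G/Y.
p = 11/30 = 0.366667.
d = −ln(1 − 0.366667) = −ln(0.633333) = 0.4568.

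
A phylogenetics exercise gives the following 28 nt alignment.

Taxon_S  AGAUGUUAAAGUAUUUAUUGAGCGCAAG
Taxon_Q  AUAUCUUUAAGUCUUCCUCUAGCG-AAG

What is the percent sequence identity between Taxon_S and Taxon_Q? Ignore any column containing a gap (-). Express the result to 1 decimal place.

Excluding the 1 gap column leaves 27 comparable sites.
Differing sites — 2:G/U; 5:G/C; 8:A/U; 13:A/C; 16:U/C; 17:A/C; 19:U/C; 20:G/U.
19 of the 27 comparable sites match, so the percent identity is 19/27 × 100 = 70.4%.

70.4%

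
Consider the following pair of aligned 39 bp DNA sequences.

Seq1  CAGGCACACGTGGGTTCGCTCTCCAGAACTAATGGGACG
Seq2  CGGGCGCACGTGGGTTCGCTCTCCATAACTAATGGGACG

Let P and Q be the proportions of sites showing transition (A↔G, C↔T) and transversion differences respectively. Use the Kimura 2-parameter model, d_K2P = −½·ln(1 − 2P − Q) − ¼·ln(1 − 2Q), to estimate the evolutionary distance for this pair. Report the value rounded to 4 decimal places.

0.0818

Differing sites — 2:A/G (Ti); 6:A/G (Ti); 26:G/T (Tv).
Of the 3 differences, 2 transitions and 1 transversion over 39 sites: P = 2/39 = 0.051282, Q = 1/39 = 0.025641.
d = −0.5·ln(0.871795) − 0.25·ln(0.948718) = −0.5·(-0.137201) − 0.25·(-0.052644) = 0.0818.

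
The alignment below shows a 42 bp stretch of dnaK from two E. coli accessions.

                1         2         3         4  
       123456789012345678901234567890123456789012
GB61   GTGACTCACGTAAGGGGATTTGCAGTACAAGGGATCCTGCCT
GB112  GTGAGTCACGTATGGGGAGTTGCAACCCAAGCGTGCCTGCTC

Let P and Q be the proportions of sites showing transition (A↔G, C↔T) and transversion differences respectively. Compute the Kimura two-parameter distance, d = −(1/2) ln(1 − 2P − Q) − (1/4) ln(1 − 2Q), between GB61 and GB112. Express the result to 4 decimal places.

Mismatches occur at site 5 (C→G, transversion), site 13 (A→T, transversion), site 19 (T→G, transversion), site 25 (G→A, transition), site 26 (T→C, transition), site 27 (A→C, transversion), site 32 (G→C, transversion), site 34 (A→T, transversion), site 35 (T→G, transversion), site 41 (C→T, transition), site 42 (T→C, transition).
Of the 11 differences, 4 transitions and 7 transversions over 42 sites: P = 4/42 = 0.095238, Q = 7/42 = 0.166667.
d = −0.5·ln(0.642857) − 0.25·ln(0.666666) = −0.5·(-0.441833) − 0.25·(-0.405466) = 0.3223.

0.3223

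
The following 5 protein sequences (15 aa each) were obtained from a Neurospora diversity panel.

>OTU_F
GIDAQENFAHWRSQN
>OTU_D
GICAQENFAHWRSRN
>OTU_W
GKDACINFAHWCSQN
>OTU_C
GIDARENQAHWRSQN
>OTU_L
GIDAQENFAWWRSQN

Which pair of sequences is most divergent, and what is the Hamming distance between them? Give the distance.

6

Pairwise Hamming distances:
  OTU_F vs OTU_D: 2
  OTU_F vs OTU_W: 4
  OTU_F vs OTU_C: 2
  OTU_F vs OTU_L: 1
  OTU_D vs OTU_W: 6
  OTU_D vs OTU_C: 4
  OTU_D vs OTU_L: 3
  OTU_W vs OTU_C: 5
  OTU_W vs OTU_L: 5
  OTU_C vs OTU_L: 3
The largest is 6, between OTU_D and OTU_W.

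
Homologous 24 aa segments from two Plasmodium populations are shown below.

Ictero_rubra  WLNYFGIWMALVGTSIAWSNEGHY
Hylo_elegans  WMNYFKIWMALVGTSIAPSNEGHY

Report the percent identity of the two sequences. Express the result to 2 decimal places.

87.50%

Mismatches occur at site 2 (L→M), site 6 (G→K), site 18 (W→P).
21 of the 24 sites match, so the percent identity is 21/24 × 100 = 87.50%.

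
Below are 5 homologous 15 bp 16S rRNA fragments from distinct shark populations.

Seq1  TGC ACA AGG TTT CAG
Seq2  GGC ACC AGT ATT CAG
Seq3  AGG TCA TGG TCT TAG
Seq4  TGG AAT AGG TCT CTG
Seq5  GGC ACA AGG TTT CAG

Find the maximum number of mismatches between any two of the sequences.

9

Pairwise Hamming distances:
  Seq1 vs Seq2: 4
  Seq1 vs Seq3: 6
  Seq1 vs Seq4: 5
  Seq1 vs Seq5: 1
  Seq2 vs Seq3: 9
  Seq2 vs Seq4: 8
  Seq2 vs Seq5: 3
  Seq3 vs Seq4: 7
  Seq3 vs Seq5: 6
  Seq4 vs Seq5: 6
The largest is 9, between Seq2 and Seq3.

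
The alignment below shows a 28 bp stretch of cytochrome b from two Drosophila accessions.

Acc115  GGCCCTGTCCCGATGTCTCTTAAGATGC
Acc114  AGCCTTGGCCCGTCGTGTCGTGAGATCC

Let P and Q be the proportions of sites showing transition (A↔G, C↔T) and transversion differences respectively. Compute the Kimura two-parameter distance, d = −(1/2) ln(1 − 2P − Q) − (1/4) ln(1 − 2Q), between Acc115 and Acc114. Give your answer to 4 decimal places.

Mismatches occur at site 1 (G/A, transition), site 5 (C/T, transition), site 8 (T/G, transversion), site 13 (A/T, transversion), site 14 (T/C, transition), site 17 (C/G, transversion), site 20 (T/G, transversion), site 22 (A/G, transition), site 27 (G/C, transversion).
Of the 9 differences, 4 transitions and 5 transversions over 28 sites: P = 4/28 = 0.142857, Q = 5/28 = 0.178571.
d = −0.5·ln(0.535715) − 0.25·ln(0.642858) = −0.5·(-0.624153) − 0.25·(-0.441831) = 0.4225.

0.4225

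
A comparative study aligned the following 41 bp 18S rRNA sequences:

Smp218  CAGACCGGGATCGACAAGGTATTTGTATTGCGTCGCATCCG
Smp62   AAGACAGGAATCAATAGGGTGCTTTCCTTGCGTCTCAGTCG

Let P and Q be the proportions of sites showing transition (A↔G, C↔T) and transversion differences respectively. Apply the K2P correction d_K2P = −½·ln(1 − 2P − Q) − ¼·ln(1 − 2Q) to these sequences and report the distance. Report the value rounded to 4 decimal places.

0.4711

The sequences differ at positions 1 (C/A, transversion), 6 (C/A, transversion), 9 (G/A, transition), 13 (G/A, transition), 15 (C/T, transition), 17 (A/G, transition), 21 (A/G, transition), 22 (T/C, transition), 25 (G/T, transversion), 26 (T/C, transition), 27 (A/C, transversion), 35 (G/T, transversion), 38 (T/G, transversion), 39 (C/T, transition).
Of the 14 differences, 8 transitions and 6 transversions over 41 sites: P = 8/41 = 0.195122, Q = 6/41 = 0.146341.
d = −0.5·ln(0.463415) − 0.25·ln(0.707318) = −0.5·(-0.769132) − 0.25·(-0.346275) = 0.4711.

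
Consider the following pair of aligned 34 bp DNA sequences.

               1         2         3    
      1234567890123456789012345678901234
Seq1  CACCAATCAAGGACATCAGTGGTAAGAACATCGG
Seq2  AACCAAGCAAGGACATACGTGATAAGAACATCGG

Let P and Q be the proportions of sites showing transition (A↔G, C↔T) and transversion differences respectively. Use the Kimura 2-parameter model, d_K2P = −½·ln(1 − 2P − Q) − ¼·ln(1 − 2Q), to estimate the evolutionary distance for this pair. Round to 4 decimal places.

Mismatches occur at site 1 (C↔A, transversion), site 7 (T↔G, transversion), site 17 (C↔A, transversion), site 18 (A↔C, transversion), site 22 (G↔A, transition).
Of the 5 differences, 1 transition and 4 transversions over 34 sites: P = 1/34 = 0.029412, Q = 4/34 = 0.117647.
d = −0.5·ln(0.823529) − 0.25·ln(0.764706) = −0.5·(-0.194157) − 0.25·(-0.268264) = 0.1641.

0.1641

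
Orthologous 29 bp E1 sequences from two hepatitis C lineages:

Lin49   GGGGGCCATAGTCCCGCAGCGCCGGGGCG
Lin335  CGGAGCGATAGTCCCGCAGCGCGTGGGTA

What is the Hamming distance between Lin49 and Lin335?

7

Differing sites — 1:G/C; 4:G/A; 7:C/G; 23:C/G; 24:G/T; 28:C/T; 29:G/A.
That gives 7 mismatches out of 29 aligned sites, so the Hamming distance is 7.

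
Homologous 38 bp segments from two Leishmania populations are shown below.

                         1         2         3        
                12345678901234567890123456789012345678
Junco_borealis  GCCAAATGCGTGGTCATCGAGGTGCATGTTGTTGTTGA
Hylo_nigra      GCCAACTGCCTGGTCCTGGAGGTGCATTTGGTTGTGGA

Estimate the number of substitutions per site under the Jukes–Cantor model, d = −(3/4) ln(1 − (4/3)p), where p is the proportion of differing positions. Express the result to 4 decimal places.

0.2114

Differing sites — 6:A/C; 10:G/C; 16:A/C; 18:C/G; 28:G/T; 30:T/G; 36:T/G.
p = 7/38 = 0.184211.
d = −0.75 · ln(1 − (4/3)·0.184211) = −0.75 · ln(0.754385) = −0.75 · (-0.281852) = 0.2114.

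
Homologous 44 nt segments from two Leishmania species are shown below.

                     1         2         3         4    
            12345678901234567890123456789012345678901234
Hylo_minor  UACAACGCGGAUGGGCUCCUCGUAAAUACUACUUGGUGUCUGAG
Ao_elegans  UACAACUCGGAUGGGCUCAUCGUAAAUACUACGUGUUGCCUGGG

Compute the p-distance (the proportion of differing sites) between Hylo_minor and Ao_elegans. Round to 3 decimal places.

The sequences differ at positions 7 (G/U), 19 (C/A), 33 (U/G), 36 (G/U), 39 (U/C), 43 (A/G).
There are 6 differences over 44 sites, so p = 6/44 = 0.136.

0.136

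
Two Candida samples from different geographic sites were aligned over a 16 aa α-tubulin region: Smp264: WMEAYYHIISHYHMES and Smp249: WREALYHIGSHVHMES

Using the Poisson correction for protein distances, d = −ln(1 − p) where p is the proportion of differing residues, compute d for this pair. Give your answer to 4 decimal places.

Mismatches occur at site 2 (M→R), site 5 (Y→L), site 9 (I→G), site 12 (Y→V).
p = 4/16 = 0.250000.
d = −ln(1 − 0.250000) = −ln(0.750000) = 0.2877.

0.2877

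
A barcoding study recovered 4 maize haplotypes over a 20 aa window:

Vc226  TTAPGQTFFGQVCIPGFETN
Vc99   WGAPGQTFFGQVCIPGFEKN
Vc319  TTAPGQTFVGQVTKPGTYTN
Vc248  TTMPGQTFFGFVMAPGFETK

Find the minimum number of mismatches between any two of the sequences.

3

Pairwise Hamming distances:
  Vc226 vs Vc99: 3
  Vc226 vs Vc319: 5
  Vc226 vs Vc248: 5
  Vc99 vs Vc319: 8
  Vc99 vs Vc248: 8
  Vc319 vs Vc248: 8
The smallest is 3, between Vc226 and Vc99.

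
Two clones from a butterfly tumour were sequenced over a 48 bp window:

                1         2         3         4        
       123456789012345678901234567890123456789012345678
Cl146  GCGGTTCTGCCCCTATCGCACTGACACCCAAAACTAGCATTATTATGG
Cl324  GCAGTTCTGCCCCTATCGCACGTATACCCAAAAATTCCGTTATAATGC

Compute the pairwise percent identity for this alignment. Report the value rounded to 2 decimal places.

79.17%

Mismatches occur at site 3 (G→A), site 22 (T→G), site 23 (G→T), site 25 (C→T), site 34 (C→A), site 36 (A→T), site 37 (G→C), site 39 (A→G), site 44 (T→A), site 48 (G→C).
38 of the 48 sites match, so the percent identity is 38/48 × 100 = 79.17%.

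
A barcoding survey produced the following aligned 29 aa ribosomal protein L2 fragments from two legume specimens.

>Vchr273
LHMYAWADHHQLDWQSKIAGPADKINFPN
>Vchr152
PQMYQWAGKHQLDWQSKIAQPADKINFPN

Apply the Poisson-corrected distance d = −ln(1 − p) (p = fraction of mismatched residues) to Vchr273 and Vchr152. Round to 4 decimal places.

The sequences differ at positions 1 (L/P), 2 (H/Q), 5 (A/Q), 8 (D/G), 9 (H/K), 20 (G/Q).
p = 6/29 = 0.206897.
d = −ln(1 − 0.206897) = −ln(0.793103) = 0.2318.

0.2318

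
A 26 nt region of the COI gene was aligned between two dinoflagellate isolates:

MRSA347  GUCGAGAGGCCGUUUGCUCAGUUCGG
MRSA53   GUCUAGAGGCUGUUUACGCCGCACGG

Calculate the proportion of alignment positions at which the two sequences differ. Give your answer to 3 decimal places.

0.269

Mismatches occur at site 4 (G↔U), site 11 (C↔U), site 16 (G↔A), site 18 (U↔G), site 20 (A↔C), site 22 (U↔C), site 23 (U↔A).
There are 7 differences over 26 sites, so p = 7/26 = 0.269.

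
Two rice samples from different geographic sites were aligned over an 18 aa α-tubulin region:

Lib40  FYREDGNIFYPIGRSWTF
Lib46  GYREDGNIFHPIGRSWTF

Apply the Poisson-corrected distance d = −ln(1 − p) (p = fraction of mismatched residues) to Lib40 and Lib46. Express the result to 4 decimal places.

Mismatches occur at site 1 (F→G), site 10 (Y→H).
p = 2/18 = 0.111111.
d = −ln(1 − 0.111111) = −ln(0.888889) = 0.1178.

0.1178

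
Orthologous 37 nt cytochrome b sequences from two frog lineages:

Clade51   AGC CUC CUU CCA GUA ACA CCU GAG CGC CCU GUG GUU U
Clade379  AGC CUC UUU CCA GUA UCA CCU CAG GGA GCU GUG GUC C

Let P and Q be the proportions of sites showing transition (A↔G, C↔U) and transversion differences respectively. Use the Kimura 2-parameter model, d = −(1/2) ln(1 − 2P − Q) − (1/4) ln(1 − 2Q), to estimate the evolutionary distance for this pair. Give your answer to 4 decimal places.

The sequences differ at positions 7 (C/U, transition), 16 (A/U, transversion), 22 (G/C, transversion), 25 (C/G, transversion), 27 (C/A, transversion), 28 (C/G, transversion), 36 (U/C, transition), 37 (U/C, transition).
Of the 8 differences, 3 transitions and 5 transversions over 37 sites: P = 3/37 = 0.081081, Q = 5/37 = 0.135135.
d = −0.5·ln(0.702703) − 0.25·ln(0.729730) = −0.5·(-0.352821) − 0.25·(-0.315081) = 0.2552.

0.2552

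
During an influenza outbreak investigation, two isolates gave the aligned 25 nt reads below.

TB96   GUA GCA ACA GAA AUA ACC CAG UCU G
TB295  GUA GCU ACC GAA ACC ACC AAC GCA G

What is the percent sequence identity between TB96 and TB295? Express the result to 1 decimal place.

68.0%

Mismatches occur at site 6 (A→U), site 9 (A→C), site 14 (U→C), site 15 (A→C), site 19 (C→A), site 21 (G→C), site 22 (U→G), site 24 (U→A).
17 of the 25 sites match, so the percent identity is 17/25 × 100 = 68.0%.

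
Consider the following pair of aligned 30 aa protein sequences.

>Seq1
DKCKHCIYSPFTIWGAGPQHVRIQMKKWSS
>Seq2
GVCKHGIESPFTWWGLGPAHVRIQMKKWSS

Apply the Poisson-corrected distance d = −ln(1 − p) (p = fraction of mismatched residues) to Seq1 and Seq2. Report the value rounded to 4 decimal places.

The sequences differ at positions 1 (D/G), 2 (K/V), 6 (C/G), 8 (Y/E), 13 (I/W), 16 (A/L), 19 (Q/A).
p = 7/30 = 0.233333.
d = −ln(1 − 0.233333) = −ln(0.766667) = 0.2657.

0.2657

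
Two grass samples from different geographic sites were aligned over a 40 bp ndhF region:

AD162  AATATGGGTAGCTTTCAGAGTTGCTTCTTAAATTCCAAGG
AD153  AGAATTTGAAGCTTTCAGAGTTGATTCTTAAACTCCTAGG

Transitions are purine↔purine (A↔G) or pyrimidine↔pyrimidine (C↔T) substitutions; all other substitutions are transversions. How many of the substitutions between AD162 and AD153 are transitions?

2

Mismatches occur at site 2 (A/G, transition), site 3 (T/A, transversion), site 6 (G/T, transversion), site 7 (G/T, transversion), site 9 (T/A, transversion), site 24 (C/A, transversion), site 33 (T/C, transition), site 37 (A/T, transversion).
Of the 8 differences, 2 transitions and 6 transversions, so the answer is 2.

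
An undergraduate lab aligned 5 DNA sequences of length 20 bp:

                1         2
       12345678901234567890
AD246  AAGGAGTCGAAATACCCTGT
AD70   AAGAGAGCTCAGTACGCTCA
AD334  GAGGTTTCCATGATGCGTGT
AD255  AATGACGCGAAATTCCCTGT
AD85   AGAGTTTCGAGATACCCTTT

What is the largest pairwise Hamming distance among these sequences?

15

Pairwise Hamming distances:
  AD246 vs AD70: 10
  AD246 vs AD334: 10
  AD246 vs AD255: 4
  AD246 vs AD85: 6
  AD70 vs AD334: 15
  AD70 vs AD255: 11
  AD70 vs AD85: 13
  AD334 vs AD255: 11
  AD334 vs AD85: 11
  AD255 vs AD85: 8
The largest is 15, between AD70 and AD334.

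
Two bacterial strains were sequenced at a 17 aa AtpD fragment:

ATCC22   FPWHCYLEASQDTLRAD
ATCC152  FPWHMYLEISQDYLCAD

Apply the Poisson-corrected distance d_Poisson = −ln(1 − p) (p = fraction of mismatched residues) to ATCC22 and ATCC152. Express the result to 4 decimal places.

Differing sites — 5:C/M; 9:A/I; 13:T/Y; 15:R/C.
p = 4/17 = 0.235294.
d = −ln(1 − 0.235294) = −ln(0.764706) = 0.2683.

0.2683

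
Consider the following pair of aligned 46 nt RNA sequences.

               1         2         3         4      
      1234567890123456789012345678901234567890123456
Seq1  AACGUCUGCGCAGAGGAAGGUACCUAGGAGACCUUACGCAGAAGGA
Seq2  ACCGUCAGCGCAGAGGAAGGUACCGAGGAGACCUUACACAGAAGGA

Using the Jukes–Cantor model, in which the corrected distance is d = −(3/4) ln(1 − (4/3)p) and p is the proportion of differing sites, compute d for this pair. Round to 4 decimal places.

0.0924

Mismatches occur at site 2 (A↔C), site 7 (U↔A), site 25 (U↔G), site 38 (G↔A).
p = 4/46 = 0.086957.
d = −0.75 · ln(1 − (4/3)·0.086957) = −0.75 · ln(0.884057) = −0.75 · (-0.123234) = 0.0924.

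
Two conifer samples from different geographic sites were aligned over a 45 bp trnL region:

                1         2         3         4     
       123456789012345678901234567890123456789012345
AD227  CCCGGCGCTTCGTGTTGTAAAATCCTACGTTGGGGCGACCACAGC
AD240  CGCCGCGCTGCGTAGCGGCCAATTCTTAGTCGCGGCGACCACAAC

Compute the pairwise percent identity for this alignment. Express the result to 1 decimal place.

66.7%

Differing sites — 2:C/G; 4:G/C; 10:T/G; 14:G/A; 15:T/G; 16:T/C; 18:T/G; 19:A/C; 20:A/C; 24:C/T; 27:A/T; 28:C/A; 31:T/C; 33:G/C; 44:G/A.
30 of the 45 sites match, so the percent identity is 30/45 × 100 = 66.7%.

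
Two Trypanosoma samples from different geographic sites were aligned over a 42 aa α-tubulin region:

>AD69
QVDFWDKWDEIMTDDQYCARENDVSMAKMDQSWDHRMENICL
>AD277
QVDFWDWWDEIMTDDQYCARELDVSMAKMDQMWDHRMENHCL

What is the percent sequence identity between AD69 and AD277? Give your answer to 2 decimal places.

90.48%

The sequences differ at positions 7 (K/W), 22 (N/L), 32 (S/M), 40 (I/H).
38 of the 42 sites match, so the percent identity is 38/42 × 100 = 90.48%.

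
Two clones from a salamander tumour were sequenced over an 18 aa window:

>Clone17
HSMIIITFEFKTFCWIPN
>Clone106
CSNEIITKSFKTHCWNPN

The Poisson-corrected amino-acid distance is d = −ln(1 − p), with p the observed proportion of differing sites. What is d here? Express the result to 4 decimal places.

The sequences differ at positions 1 (H/C), 3 (M/N), 4 (I/E), 8 (F/K), 9 (E/S), 13 (F/H), 16 (I/N).
p = 7/18 = 0.388889.
d = −ln(1 − 0.388889) = −ln(0.611111) = 0.4925.

0.4925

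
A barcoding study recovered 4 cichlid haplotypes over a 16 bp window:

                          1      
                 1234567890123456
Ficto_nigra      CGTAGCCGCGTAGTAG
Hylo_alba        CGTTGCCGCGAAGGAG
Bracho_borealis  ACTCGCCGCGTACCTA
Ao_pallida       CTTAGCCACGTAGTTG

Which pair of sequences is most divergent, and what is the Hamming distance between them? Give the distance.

Pairwise Hamming distances:
  Ficto_nigra vs Hylo_alba: 3
  Ficto_nigra vs Bracho_borealis: 7
  Ficto_nigra vs Ao_pallida: 3
  Hylo_alba vs Bracho_borealis: 8
  Hylo_alba vs Ao_pallida: 6
  Bracho_borealis vs Ao_pallida: 7
The largest is 8, between Hylo_alba and Bracho_borealis.

8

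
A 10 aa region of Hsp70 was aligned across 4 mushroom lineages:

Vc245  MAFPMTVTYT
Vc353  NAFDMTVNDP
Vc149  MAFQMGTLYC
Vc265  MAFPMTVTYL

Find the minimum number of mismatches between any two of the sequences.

Pairwise Hamming distances:
  Vc245 vs Vc353: 5
  Vc245 vs Vc149: 5
  Vc245 vs Vc265: 1
  Vc353 vs Vc149: 7
  Vc353 vs Vc265: 5
  Vc149 vs Vc265: 5
The smallest is 1, between Vc245 and Vc265.

1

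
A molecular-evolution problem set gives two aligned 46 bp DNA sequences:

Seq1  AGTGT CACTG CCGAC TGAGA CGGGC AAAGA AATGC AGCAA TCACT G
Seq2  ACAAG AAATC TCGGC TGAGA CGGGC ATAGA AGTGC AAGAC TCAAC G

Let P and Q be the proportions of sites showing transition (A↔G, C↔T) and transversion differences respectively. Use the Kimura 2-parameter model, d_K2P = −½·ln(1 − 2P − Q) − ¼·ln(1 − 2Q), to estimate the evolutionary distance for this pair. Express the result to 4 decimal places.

0.4679

Mismatches occur at site 2 (G/C, transversion), site 3 (T/A, transversion), site 4 (G/A, transition), site 5 (T/G, transversion), site 6 (C/A, transversion), site 8 (C/A, transversion), site 10 (G/C, transversion), site 11 (C/T, transition), site 14 (A/G, transition), site 27 (A/T, transversion), site 32 (A/G, transition), site 37 (G/A, transition), site 38 (C/G, transversion), site 40 (A/C, transversion), site 44 (C/A, transversion), site 45 (T/C, transition).
Of the 16 differences, 6 transitions and 10 transversions over 46 sites: P = 6/46 = 0.130435, Q = 10/46 = 0.217391.
d = −0.5·ln(0.521739) − 0.25·ln(0.565218) = −0.5·(-0.650588) − 0.25·(-0.570544) = 0.4679.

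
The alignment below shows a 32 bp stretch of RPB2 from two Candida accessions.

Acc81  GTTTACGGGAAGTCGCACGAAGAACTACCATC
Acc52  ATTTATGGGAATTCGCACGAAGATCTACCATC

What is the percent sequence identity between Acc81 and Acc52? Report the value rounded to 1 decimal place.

87.5%

Differing sites — 1:G/A; 6:C/T; 12:G/T; 24:A/T.
28 of the 32 sites match, so the percent identity is 28/32 × 100 = 87.5%.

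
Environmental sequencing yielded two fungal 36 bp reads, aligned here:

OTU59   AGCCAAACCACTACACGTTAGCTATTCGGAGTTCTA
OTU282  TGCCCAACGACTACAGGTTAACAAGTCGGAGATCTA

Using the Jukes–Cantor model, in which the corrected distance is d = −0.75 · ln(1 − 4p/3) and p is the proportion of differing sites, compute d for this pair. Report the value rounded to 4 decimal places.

0.2635

Differing sites — 1:A/T; 5:A/C; 9:C/G; 16:C/G; 21:G/A; 23:T/A; 25:T/G; 32:T/A.
p = 8/36 = 0.222222.
d = −0.75 · ln(1 − (4/3)·0.222222) = −0.75 · ln(0.703704) = −0.75 · (-0.351397) = 0.2635.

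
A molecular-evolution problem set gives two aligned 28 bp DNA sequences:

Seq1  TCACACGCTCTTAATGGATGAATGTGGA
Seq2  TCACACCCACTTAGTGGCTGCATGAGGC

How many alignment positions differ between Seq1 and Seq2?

7

The sequences differ at positions 7 (G/C), 9 (T/A), 14 (A/G), 18 (A/C), 21 (A/C), 25 (T/A), 28 (A/C).
That gives 7 mismatches out of 28 aligned sites, so the Hamming distance is 7.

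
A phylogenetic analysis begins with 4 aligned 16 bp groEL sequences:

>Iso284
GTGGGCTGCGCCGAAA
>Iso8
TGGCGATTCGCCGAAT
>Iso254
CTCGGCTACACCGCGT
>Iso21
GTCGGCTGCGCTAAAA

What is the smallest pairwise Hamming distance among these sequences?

3

Pairwise Hamming distances:
  Iso284 vs Iso8: 6
  Iso284 vs Iso254: 7
  Iso284 vs Iso21: 3
  Iso8 vs Iso254: 9
  Iso8 vs Iso21: 9
  Iso254 vs Iso21: 8
The smallest is 3, between Iso284 and Iso21.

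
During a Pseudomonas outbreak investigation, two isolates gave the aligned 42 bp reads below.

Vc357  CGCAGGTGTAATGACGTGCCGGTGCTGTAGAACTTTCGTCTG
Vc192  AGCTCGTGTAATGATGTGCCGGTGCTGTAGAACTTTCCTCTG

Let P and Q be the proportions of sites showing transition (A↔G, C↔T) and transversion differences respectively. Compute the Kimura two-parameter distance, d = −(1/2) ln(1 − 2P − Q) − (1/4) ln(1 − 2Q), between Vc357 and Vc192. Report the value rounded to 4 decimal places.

0.1299

Mismatches occur at site 1 (C→A, transversion), site 4 (A→T, transversion), site 5 (G→C, transversion), site 15 (C→T, transition), site 38 (G→C, transversion).
Of the 5 differences, 1 transition and 4 transversions over 42 sites: P = 1/42 = 0.023810, Q = 4/42 = 0.095238.
d = −0.5·ln(0.857142) − 0.25·ln(0.809524) = −0.5·(-0.154152) − 0.25·(-0.211309) = 0.1299.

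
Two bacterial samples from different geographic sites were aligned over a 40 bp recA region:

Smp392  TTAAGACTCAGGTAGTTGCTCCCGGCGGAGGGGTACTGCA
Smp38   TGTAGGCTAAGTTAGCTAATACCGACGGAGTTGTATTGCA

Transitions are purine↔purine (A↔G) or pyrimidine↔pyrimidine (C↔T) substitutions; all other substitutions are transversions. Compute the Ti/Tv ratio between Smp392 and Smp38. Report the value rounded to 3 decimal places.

The sequences differ at positions 2 (T/G, transversion), 3 (A/T, transversion), 6 (A/G, transition), 9 (C/A, transversion), 12 (G/T, transversion), 16 (T/C, transition), 18 (G/A, transition), 19 (C/A, transversion), 21 (C/A, transversion), 25 (G/A, transition), 31 (G/T, transversion), 32 (G/T, transversion), 36 (C/T, transition).
Of the 13 differences, 5 transitions and 8 transversions, so Ti/Tv = 5/8 = 0.625.

0.625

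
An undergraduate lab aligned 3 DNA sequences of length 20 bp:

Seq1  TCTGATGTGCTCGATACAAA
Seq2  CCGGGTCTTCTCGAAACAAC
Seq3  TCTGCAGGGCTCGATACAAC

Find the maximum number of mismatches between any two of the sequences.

8

Pairwise Hamming distances:
  Seq1 vs Seq2: 7
  Seq1 vs Seq3: 4
  Seq2 vs Seq3: 8
The largest is 8, between Seq2 and Seq3.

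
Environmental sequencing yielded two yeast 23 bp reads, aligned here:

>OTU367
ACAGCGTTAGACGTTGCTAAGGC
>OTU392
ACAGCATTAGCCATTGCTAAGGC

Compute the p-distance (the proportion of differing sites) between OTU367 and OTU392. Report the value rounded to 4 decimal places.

0.1304

The sequences differ at positions 6 (G/A), 11 (A/C), 13 (G/A).
There are 3 differences over 23 sites, so p = 3/23 = 0.1304.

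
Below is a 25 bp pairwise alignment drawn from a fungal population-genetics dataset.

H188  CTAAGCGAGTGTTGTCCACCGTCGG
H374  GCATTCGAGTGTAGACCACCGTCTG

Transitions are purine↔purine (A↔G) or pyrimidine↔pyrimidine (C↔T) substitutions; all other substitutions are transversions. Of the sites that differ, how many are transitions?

1

The sequences differ at positions 1 (C/G, transversion), 2 (T/C, transition), 4 (A/T, transversion), 5 (G/T, transversion), 13 (T/A, transversion), 15 (T/A, transversion), 24 (G/T, transversion).
Of the 7 differences, 1 transition and 6 transversions, so the answer is 1.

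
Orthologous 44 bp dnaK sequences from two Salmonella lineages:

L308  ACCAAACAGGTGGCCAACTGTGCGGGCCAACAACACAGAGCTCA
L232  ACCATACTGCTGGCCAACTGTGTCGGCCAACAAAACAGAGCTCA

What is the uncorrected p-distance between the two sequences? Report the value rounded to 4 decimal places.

The sequences differ at positions 5 (A/T), 8 (A/T), 10 (G/C), 23 (C/T), 24 (G/C), 34 (C/A).
There are 6 differences over 44 sites, so p = 6/44 = 0.1364.

0.1364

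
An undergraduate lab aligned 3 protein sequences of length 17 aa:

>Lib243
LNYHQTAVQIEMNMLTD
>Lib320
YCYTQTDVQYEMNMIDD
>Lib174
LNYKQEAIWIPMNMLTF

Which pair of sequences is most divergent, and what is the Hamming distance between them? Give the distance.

Pairwise Hamming distances:
  Lib243 vs Lib320: 7
  Lib243 vs Lib174: 6
  Lib320 vs Lib174: 12
The largest is 12, between Lib320 and Lib174.

12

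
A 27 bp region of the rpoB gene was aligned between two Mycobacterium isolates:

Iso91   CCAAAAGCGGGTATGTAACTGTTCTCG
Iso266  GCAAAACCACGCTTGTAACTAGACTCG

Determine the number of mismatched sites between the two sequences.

9

Differing sites — 1:C/G; 7:G/C; 9:G/A; 10:G/C; 12:T/C; 13:A/T; 21:G/A; 22:T/G; 23:T/A.
That gives 9 mismatches out of 27 aligned sites, so the Hamming distance is 9.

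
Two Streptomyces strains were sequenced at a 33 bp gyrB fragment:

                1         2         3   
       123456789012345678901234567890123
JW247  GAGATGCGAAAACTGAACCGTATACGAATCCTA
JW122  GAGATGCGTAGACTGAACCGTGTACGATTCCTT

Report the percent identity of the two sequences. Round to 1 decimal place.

Mismatches occur at site 9 (A↔T), site 11 (A↔G), site 22 (A↔G), site 28 (A↔T), site 33 (A↔T).
28 of the 33 sites match, so the percent identity is 28/33 × 100 = 84.8%.

84.8%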